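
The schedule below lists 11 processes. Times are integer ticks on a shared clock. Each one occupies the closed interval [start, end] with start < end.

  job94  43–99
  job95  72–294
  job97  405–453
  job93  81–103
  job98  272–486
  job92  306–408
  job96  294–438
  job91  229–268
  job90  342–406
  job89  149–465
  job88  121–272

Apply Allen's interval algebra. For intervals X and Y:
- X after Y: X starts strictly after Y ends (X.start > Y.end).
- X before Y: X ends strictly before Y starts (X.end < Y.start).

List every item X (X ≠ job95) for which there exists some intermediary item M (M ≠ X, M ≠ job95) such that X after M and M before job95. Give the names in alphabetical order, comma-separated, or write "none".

none

Target job95 = [72, 294].
Intermediaries M with M before job95: none.
Union: none.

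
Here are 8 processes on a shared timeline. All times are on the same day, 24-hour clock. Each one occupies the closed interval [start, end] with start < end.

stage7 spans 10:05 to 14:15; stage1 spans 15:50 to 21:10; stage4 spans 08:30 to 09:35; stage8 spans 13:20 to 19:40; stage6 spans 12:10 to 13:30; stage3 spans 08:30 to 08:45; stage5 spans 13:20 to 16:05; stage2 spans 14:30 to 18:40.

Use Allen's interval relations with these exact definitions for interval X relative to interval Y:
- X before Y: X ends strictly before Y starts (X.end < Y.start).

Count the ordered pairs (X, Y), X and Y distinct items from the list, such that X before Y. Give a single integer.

Checking all 56 ordered pairs for relation 'before'; matching pairs in alphabetical order:
(stage3, stage1): stage3 before stage1 ✓
(stage3, stage2): stage3 before stage2 ✓
(stage3, stage5): stage3 before stage5 ✓
(stage3, stage6): stage3 before stage6 ✓
(stage3, stage7): stage3 before stage7 ✓
(stage3, stage8): stage3 before stage8 ✓
(stage4, stage1): stage4 before stage1 ✓
(stage4, stage2): stage4 before stage2 ✓
(stage4, stage5): stage4 before stage5 ✓
(stage4, stage6): stage4 before stage6 ✓
(stage4, stage7): stage4 before stage7 ✓
(stage4, stage8): stage4 before stage8 ✓
(stage6, stage1): stage6 before stage1 ✓
(stage6, stage2): stage6 before stage2 ✓
(stage7, stage1): stage7 before stage1 ✓
(stage7, stage2): stage7 before stage2 ✓
Count: 16.

16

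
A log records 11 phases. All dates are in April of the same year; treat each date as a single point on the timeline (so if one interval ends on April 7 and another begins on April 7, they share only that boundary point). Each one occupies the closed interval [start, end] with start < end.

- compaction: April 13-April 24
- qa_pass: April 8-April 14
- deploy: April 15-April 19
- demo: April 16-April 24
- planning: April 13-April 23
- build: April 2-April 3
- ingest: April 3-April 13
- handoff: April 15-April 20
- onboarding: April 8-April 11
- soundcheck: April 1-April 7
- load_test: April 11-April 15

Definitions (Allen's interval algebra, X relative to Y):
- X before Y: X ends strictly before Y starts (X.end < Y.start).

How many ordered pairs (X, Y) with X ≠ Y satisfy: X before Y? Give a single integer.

Checking all 110 ordered pairs for relation 'before'; matching pairs in alphabetical order:
(build, compaction): build before compaction ✓
(build, demo): build before demo ✓
(build, deploy): build before deploy ✓
(build, handoff): build before handoff ✓
(build, load_test): build before load_test ✓
(build, onboarding): build before onboarding ✓
(build, planning): build before planning ✓
(build, qa_pass): build before qa_pass ✓
(ingest, demo): ingest before demo ✓
(ingest, deploy): ingest before deploy ✓
(ingest, handoff): ingest before handoff ✓
(load_test, demo): load_test before demo ✓
(onboarding, compaction): onboarding before compaction ✓
(onboarding, demo): onboarding before demo ✓
(onboarding, deploy): onboarding before deploy ✓
(onboarding, handoff): onboarding before handoff ✓
(onboarding, planning): onboarding before planning ✓
(qa_pass, demo): qa_pass before demo ✓
(qa_pass, deploy): qa_pass before deploy ✓
(qa_pass, handoff): qa_pass before handoff ✓
(soundcheck, compaction): soundcheck before compaction ✓
(soundcheck, demo): soundcheck before demo ✓
(soundcheck, deploy): soundcheck before deploy ✓
(soundcheck, handoff): soundcheck before handoff ✓
... plus 4 further pairs not listed.
Count: 28.

28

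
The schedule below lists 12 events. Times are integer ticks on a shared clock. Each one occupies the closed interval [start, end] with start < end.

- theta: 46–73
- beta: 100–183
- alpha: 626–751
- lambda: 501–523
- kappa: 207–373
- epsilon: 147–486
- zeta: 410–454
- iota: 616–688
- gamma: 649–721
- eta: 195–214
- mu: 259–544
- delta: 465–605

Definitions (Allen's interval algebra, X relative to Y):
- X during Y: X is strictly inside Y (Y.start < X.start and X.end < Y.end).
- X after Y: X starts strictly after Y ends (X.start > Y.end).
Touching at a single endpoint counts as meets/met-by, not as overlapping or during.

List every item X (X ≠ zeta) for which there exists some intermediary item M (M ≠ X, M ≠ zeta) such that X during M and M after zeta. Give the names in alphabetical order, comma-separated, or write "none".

Target zeta = [410, 454].
Intermediaries M with M after zeta: alpha, delta, gamma, iota, lambda.
Via alpha — items with X during alpha: gamma.
Via delta — items with X during delta: lambda.
Via gamma — items with X during gamma: none.
Via iota — items with X during iota: none.
Via lambda — items with X during lambda: none.
Union: gamma, lambda.

gamma, lambda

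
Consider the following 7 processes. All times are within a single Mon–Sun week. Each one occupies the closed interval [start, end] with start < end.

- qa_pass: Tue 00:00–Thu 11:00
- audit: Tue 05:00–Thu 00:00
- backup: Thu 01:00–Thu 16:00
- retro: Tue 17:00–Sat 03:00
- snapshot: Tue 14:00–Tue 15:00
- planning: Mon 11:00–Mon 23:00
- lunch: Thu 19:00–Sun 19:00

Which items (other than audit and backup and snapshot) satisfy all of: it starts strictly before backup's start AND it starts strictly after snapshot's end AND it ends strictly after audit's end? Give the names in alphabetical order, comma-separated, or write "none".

Conditions: its start is strictly before backup's start (X.start < Thu 01:00) AND its start is strictly after snapshot's end (X.start > Tue 15:00) AND its end is strictly after audit's end (X.end > Thu 00:00).
lunch: start Thu 19:00 < Thu 01:00? ✗; start Thu 19:00 > Tue 15:00? ✓; end Sun 19:00 > Thu 00:00? ✓ → no.
planning: start Mon 11:00 < Thu 01:00? ✓; start Mon 11:00 > Tue 15:00? ✗; end Mon 23:00 > Thu 00:00? ✗ → no.
qa_pass: start Tue 00:00 < Thu 01:00? ✓; start Tue 00:00 > Tue 15:00? ✗; end Thu 11:00 > Thu 00:00? ✓ → no.
retro: start Tue 17:00 < Thu 01:00? ✓; start Tue 17:00 > Tue 15:00? ✓; end Sat 03:00 > Thu 00:00? ✓ → yes.
Result: retro.

retro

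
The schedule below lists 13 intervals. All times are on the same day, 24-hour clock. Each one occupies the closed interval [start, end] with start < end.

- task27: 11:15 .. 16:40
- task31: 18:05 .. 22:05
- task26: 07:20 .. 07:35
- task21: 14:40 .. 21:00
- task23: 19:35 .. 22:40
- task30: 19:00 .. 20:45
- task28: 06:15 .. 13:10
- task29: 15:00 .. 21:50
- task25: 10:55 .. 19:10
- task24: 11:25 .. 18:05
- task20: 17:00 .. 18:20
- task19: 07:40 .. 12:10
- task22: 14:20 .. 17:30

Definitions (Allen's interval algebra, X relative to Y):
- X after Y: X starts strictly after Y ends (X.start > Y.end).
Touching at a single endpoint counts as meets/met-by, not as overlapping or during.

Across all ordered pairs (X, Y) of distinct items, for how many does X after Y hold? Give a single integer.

Checking all 156 ordered pairs for relation 'after'; matching pairs in alphabetical order:
(task19, task26): task19 after task26 ✓
(task20, task19): task20 after task19 ✓
(task20, task26): task20 after task26 ✓
(task20, task27): task20 after task27 ✓
(task20, task28): task20 after task28 ✓
(task21, task19): task21 after task19 ✓
(task21, task26): task21 after task26 ✓
(task21, task28): task21 after task28 ✓
(task22, task19): task22 after task19 ✓
(task22, task26): task22 after task26 ✓
(task22, task28): task22 after task28 ✓
(task23, task19): task23 after task19 ✓
(task23, task20): task23 after task20 ✓
(task23, task22): task23 after task22 ✓
(task23, task24): task23 after task24 ✓
(task23, task25): task23 after task25 ✓
(task23, task26): task23 after task26 ✓
(task23, task27): task23 after task27 ✓
(task23, task28): task23 after task28 ✓
(task24, task26): task24 after task26 ✓
(task25, task26): task25 after task26 ✓
(task27, task26): task27 after task26 ✓
(task29, task19): task29 after task19 ✓
(task29, task26): task29 after task26 ✓
... plus 13 further pairs not listed.
Count: 37.

37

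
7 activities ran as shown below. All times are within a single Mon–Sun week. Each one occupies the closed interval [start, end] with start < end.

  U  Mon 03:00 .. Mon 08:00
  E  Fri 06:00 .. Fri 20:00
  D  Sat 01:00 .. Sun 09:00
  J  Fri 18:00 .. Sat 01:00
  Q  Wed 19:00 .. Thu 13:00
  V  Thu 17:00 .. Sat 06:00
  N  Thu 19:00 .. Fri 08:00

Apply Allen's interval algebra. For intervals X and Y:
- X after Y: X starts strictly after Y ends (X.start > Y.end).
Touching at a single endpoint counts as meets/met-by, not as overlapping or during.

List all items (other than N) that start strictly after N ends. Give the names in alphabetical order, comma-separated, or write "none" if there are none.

Target N = [Thu 19:00, Fri 08:00].
D [Sat 01:00, Sun 09:00] → after → yes.
E [Fri 06:00, Fri 20:00] → overlapped-by → no.
J [Fri 18:00, Sat 01:00] → after → yes.
Q [Wed 19:00, Thu 13:00] → before → no.
U [Mon 03:00, Mon 08:00] → before → no.
V [Thu 17:00, Sat 06:00] → contains → no.
Result: D, J.

D, J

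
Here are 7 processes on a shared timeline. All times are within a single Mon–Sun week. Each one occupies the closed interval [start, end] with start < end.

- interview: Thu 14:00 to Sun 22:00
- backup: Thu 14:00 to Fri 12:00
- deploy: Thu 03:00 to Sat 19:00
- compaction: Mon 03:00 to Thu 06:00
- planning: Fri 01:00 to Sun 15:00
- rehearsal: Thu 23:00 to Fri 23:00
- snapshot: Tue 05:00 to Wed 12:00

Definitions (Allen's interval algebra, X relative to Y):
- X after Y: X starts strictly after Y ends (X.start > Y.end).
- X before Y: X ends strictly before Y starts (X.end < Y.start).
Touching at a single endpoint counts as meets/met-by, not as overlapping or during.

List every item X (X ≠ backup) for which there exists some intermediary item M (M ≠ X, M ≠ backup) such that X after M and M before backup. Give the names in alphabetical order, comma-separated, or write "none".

deploy, interview, planning, rehearsal

Target backup = [Thu 14:00, Fri 12:00].
Intermediaries M with M before backup: compaction, snapshot.
Via compaction — items with X after compaction: interview, planning, rehearsal.
Via snapshot — items with X after snapshot: deploy, interview, planning, rehearsal.
Union: deploy, interview, planning, rehearsal.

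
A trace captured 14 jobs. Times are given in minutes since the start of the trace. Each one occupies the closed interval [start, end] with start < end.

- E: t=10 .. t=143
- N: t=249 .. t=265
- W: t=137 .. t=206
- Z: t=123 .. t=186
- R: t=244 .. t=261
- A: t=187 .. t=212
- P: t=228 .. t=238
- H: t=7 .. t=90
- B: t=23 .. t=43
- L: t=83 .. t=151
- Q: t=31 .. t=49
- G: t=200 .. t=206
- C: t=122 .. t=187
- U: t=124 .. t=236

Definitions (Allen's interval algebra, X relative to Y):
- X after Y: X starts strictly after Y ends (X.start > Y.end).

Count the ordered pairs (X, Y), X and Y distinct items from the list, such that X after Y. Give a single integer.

61

Checking all 182 ordered pairs for relation 'after'; matching pairs in alphabetical order:
(A, B): A after B ✓
(A, E): A after E ✓
(A, H): A after H ✓
(A, L): A after L ✓
(A, Q): A after Q ✓
(A, Z): A after Z ✓
(C, B): C after B ✓
(C, H): C after H ✓
(C, Q): C after Q ✓
(G, B): G after B ✓
(G, C): G after C ✓
(G, E): G after E ✓
(G, H): G after H ✓
(G, L): G after L ✓
(G, Q): G after Q ✓
(G, Z): G after Z ✓
(L, B): L after B ✓
(L, Q): L after Q ✓
(N, A): N after A ✓
(N, B): N after B ✓
(N, C): N after C ✓
(N, E): N after E ✓
(N, G): N after G ✓
(N, H): N after H ✓
... plus 37 further pairs not listed.
Count: 61.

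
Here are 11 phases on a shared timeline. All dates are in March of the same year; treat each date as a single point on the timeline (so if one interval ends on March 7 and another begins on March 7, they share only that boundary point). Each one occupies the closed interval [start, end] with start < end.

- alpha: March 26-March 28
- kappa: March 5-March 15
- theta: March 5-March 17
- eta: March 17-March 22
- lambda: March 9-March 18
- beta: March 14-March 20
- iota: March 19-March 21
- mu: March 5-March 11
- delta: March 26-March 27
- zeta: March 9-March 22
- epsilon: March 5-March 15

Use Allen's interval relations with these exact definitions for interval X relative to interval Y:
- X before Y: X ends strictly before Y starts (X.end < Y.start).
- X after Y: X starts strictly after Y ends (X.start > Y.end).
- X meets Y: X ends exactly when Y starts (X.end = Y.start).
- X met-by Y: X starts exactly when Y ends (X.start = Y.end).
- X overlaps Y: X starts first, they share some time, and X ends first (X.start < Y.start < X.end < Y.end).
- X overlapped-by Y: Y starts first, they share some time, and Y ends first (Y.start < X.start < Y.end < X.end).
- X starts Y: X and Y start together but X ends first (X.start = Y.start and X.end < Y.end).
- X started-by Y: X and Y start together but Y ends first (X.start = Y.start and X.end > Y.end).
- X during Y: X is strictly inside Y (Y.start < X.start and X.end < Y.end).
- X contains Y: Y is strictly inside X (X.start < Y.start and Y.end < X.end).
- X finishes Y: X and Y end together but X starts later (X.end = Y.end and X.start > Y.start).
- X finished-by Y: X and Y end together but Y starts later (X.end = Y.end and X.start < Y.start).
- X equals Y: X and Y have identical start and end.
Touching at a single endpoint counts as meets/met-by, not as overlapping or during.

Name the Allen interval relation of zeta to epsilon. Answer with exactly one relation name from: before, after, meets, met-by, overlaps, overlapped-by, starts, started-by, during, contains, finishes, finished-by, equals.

overlapped-by

zeta = [March 9, March 22]; epsilon = [March 5, March 15].
Compare endpoints: zeta.start > epsilon.start, zeta.start < epsilon.end, zeta.end > epsilon.start, zeta.end > epsilon.end.
That pattern is 'overlapped-by'.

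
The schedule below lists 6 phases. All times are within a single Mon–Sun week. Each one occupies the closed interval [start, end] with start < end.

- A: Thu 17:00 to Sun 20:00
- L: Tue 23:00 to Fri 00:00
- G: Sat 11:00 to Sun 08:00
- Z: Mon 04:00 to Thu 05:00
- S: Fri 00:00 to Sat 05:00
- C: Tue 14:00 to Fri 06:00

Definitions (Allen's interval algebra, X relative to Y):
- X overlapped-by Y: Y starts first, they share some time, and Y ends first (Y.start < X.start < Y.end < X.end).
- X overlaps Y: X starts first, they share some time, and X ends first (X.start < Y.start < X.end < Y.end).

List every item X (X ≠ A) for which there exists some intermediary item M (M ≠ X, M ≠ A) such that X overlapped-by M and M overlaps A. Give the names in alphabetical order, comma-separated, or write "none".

Target A = [Thu 17:00, Sun 20:00].
Intermediaries M with M overlaps A: C, L.
Via C — items with X overlapped-by C: S.
Via L — items with X overlapped-by L: none.
Union: S.

S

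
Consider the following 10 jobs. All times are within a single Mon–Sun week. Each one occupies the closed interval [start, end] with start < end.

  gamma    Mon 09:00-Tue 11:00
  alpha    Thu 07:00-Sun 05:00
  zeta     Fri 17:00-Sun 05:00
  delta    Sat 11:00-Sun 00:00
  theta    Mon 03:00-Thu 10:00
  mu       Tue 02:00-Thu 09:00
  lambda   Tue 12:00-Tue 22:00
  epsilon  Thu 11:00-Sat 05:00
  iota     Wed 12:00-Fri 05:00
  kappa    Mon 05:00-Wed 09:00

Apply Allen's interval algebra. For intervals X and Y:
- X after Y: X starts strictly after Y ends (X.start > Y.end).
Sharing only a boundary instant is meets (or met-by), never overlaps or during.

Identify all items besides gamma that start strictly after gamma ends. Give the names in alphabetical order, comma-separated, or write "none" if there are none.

alpha, delta, epsilon, iota, lambda, zeta

Target gamma = [Mon 09:00, Tue 11:00].
alpha [Thu 07:00, Sun 05:00] → after → yes.
delta [Sat 11:00, Sun 00:00] → after → yes.
epsilon [Thu 11:00, Sat 05:00] → after → yes.
iota [Wed 12:00, Fri 05:00] → after → yes.
kappa [Mon 05:00, Wed 09:00] → contains → no.
lambda [Tue 12:00, Tue 22:00] → after → yes.
mu [Tue 02:00, Thu 09:00] → overlapped-by → no.
theta [Mon 03:00, Thu 10:00] → contains → no.
zeta [Fri 17:00, Sun 05:00] → after → yes.
Result: alpha, delta, epsilon, iota, lambda, zeta.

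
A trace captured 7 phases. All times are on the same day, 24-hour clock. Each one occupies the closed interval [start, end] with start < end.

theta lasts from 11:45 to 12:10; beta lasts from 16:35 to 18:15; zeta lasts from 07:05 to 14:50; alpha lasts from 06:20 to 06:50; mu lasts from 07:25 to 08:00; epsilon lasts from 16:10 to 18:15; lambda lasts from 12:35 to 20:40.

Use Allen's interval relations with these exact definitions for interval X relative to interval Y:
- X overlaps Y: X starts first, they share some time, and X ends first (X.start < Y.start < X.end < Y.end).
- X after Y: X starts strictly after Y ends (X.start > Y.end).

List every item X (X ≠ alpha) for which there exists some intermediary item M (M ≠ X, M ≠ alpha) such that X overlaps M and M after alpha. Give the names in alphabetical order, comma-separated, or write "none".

zeta

Target alpha = [06:20, 06:50].
Intermediaries M with M after alpha: beta, epsilon, lambda, mu, theta, zeta.
Via beta — items with X overlaps beta: none.
Via epsilon — items with X overlaps epsilon: none.
Via lambda — items with X overlaps lambda: zeta.
Via mu — items with X overlaps mu: none.
Via theta — items with X overlaps theta: none.
Via zeta — items with X overlaps zeta: none.
Union: zeta.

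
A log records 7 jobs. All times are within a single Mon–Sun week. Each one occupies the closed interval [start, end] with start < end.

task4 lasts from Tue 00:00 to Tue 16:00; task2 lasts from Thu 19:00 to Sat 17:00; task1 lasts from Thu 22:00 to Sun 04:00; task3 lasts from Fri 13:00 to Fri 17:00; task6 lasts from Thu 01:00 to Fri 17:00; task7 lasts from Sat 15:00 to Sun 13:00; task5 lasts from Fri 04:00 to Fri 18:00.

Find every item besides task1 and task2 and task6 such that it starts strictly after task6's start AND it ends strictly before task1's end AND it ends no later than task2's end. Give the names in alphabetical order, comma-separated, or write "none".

Conditions: its start is strictly after task6's start (X.start > Thu 01:00) AND its end is strictly before task1's end (X.end < Sun 04:00) AND its end is no later than task2's end (X.end <= Sat 17:00).
task3: start Fri 13:00 > Thu 01:00? ✓; end Fri 17:00 < Sun 04:00? ✓; end Fri 17:00 <= Sat 17:00? ✓ → yes.
task4: start Tue 00:00 > Thu 01:00? ✗; end Tue 16:00 < Sun 04:00? ✓; end Tue 16:00 <= Sat 17:00? ✓ → no.
task5: start Fri 04:00 > Thu 01:00? ✓; end Fri 18:00 < Sun 04:00? ✓; end Fri 18:00 <= Sat 17:00? ✓ → yes.
task7: start Sat 15:00 > Thu 01:00? ✓; end Sun 13:00 < Sun 04:00? ✗; end Sun 13:00 <= Sat 17:00? ✗ → no.
Result: task3, task5.

task3, task5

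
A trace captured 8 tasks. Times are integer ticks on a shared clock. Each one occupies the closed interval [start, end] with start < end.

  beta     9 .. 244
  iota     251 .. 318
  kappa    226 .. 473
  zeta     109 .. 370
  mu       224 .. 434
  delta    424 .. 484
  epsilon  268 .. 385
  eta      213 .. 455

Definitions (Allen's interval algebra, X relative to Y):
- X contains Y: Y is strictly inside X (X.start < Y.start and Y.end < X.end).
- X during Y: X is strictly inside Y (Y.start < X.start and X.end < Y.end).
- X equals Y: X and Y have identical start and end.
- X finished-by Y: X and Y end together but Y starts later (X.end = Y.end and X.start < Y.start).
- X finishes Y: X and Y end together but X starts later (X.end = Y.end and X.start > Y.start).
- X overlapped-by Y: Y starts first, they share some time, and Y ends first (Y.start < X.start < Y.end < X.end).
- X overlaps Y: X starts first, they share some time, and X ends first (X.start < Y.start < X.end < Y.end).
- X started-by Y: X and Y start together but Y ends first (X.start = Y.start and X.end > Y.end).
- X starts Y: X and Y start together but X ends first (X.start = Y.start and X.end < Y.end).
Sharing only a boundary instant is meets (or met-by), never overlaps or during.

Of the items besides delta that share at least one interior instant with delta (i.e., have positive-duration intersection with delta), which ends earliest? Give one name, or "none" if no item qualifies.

Target delta = [424, 484].
beta [9, 244] → before → excluded.
epsilon [268, 385] → before → excluded.
eta [213, 455] → overlaps → candidate.
iota [251, 318] → before → excluded.
kappa [226, 473] → overlaps → candidate.
mu [224, 434] → overlaps → candidate.
zeta [109, 370] → before → excluded.
Among candidates, earliest end is 434 → mu.

mu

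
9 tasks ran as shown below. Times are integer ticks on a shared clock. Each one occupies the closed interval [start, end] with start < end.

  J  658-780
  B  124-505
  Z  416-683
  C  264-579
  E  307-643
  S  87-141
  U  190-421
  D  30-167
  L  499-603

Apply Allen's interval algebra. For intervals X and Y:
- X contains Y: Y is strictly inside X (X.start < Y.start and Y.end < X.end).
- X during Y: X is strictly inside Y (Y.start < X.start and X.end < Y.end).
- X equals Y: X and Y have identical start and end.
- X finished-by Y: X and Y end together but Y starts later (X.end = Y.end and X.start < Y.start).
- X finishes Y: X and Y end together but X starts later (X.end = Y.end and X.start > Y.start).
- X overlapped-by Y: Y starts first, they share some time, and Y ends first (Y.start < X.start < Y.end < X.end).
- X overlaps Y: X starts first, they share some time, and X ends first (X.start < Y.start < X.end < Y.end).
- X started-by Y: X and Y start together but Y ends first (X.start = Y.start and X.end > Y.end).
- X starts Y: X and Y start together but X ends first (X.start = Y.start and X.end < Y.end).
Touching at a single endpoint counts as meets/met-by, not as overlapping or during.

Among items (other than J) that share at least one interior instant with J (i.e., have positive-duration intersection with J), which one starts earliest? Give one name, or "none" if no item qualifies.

Target J = [658, 780].
B [124, 505] → before → excluded.
C [264, 579] → before → excluded.
D [30, 167] → before → excluded.
E [307, 643] → before → excluded.
L [499, 603] → before → excluded.
S [87, 141] → before → excluded.
U [190, 421] → before → excluded.
Z [416, 683] → overlaps → candidate.
Among candidates, earliest start is 416 → Z.

Z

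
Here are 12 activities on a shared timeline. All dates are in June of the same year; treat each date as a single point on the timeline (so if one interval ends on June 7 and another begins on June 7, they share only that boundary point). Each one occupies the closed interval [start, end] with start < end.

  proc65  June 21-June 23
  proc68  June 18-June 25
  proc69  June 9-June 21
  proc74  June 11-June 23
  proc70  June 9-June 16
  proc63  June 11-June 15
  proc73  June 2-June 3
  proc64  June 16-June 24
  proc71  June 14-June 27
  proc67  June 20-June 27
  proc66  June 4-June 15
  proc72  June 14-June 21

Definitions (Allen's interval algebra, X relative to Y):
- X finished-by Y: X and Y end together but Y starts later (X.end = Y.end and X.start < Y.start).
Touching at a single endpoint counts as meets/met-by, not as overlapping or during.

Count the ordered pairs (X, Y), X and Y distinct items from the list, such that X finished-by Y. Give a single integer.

Checking all 132 ordered pairs for relation 'finished-by'; matching pairs in alphabetical order:
(proc66, proc63): proc66 finished-by proc63 ✓
(proc69, proc72): proc69 finished-by proc72 ✓
(proc71, proc67): proc71 finished-by proc67 ✓
(proc74, proc65): proc74 finished-by proc65 ✓
Count: 4.

4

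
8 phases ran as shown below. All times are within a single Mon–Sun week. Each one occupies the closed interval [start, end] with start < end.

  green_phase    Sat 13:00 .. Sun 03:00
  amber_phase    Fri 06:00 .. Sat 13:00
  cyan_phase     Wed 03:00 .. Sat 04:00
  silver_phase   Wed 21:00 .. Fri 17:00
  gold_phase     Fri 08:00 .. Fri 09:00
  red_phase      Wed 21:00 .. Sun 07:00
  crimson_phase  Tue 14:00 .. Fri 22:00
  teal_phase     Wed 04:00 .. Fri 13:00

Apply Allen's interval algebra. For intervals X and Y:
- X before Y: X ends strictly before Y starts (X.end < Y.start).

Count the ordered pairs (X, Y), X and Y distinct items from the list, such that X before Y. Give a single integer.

5

Checking all 56 ordered pairs for relation 'before'; matching pairs in alphabetical order:
(crimson_phase, green_phase): crimson_phase before green_phase ✓
(cyan_phase, green_phase): cyan_phase before green_phase ✓
(gold_phase, green_phase): gold_phase before green_phase ✓
(silver_phase, green_phase): silver_phase before green_phase ✓
(teal_phase, green_phase): teal_phase before green_phase ✓
Count: 5.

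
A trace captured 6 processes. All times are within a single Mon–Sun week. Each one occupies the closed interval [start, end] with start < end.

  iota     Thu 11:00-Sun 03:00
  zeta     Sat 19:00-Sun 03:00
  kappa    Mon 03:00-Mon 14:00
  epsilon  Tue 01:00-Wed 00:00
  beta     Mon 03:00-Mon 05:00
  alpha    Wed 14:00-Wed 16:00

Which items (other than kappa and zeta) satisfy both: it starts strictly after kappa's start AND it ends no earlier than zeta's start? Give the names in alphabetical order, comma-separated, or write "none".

Conditions: its start is strictly after kappa's start (X.start > Mon 03:00) AND its end is no earlier than zeta's start (X.end >= Sat 19:00).
alpha: start Wed 14:00 > Mon 03:00? ✓; end Wed 16:00 >= Sat 19:00? ✗ → no.
beta: start Mon 03:00 > Mon 03:00? ✗; end Mon 05:00 >= Sat 19:00? ✗ → no.
epsilon: start Tue 01:00 > Mon 03:00? ✓; end Wed 00:00 >= Sat 19:00? ✗ → no.
iota: start Thu 11:00 > Mon 03:00? ✓; end Sun 03:00 >= Sat 19:00? ✓ → yes.
Result: iota.

iota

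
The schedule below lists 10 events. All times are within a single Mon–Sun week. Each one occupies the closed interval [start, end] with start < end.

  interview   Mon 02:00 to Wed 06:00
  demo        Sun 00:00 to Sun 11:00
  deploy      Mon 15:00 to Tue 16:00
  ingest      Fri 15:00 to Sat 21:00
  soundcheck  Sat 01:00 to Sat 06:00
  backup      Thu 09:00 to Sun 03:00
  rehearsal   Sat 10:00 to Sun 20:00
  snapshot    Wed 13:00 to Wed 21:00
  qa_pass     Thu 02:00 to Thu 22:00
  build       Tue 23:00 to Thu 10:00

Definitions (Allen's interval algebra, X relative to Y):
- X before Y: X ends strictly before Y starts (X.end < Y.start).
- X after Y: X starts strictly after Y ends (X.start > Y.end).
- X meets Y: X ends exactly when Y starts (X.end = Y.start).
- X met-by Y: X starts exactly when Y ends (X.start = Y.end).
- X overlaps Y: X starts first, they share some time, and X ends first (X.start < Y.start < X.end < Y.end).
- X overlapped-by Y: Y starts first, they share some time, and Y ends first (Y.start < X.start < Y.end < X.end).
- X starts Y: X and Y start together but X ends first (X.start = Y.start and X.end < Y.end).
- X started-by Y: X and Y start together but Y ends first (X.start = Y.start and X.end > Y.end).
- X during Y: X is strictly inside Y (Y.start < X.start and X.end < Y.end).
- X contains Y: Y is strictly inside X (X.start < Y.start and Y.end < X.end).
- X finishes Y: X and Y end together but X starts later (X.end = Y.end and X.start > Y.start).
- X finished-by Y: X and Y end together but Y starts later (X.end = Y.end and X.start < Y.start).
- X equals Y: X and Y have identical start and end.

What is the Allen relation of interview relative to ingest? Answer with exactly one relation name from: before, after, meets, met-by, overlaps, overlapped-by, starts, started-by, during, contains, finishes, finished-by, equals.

before

interview = [Mon 02:00, Wed 06:00]; ingest = [Fri 15:00, Sat 21:00].
Compare endpoints: interview.start < ingest.start, interview.start < ingest.end, interview.end < ingest.start, interview.end < ingest.end.
That pattern is 'before'.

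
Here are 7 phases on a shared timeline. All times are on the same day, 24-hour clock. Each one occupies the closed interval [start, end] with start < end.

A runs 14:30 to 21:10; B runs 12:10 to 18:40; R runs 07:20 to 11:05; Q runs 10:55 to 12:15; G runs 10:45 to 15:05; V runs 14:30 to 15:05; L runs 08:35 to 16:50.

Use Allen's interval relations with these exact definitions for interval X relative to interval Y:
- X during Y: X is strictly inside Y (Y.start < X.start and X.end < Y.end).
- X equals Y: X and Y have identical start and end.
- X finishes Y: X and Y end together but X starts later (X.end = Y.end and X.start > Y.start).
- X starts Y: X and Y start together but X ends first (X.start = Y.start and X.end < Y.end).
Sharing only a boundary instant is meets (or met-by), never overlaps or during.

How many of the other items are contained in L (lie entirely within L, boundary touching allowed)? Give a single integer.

Target L = [08:35, 16:50].
A [14:30, 21:10] → overlapped-by → no.
B [12:10, 18:40] → overlapped-by → no.
G [10:45, 15:05] → during → counts.
Q [10:55, 12:15] → during → counts.
R [07:20, 11:05] → overlaps → no.
V [14:30, 15:05] → during → counts.
Total: 3.

3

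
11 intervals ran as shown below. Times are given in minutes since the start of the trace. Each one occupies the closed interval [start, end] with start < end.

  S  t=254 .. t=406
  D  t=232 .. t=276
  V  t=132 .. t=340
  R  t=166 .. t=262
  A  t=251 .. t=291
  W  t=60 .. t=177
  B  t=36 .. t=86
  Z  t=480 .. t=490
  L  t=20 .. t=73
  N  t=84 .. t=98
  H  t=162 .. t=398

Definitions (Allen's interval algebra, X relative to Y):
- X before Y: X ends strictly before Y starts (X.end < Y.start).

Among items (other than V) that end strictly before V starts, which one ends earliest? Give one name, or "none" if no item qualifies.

Target V = [t=132, t=340].
A [t=251, t=291] → during → excluded.
B [t=36, t=86] → before → candidate.
D [t=232, t=276] → during → excluded.
H [t=162, t=398] → overlapped-by → excluded.
L [t=20, t=73] → before → candidate.
N [t=84, t=98] → before → candidate.
R [t=166, t=262] → during → excluded.
S [t=254, t=406] → overlapped-by → excluded.
W [t=60, t=177] → overlaps → excluded.
Z [t=480, t=490] → after → excluded.
Among candidates, earliest end is t=73 → L.

L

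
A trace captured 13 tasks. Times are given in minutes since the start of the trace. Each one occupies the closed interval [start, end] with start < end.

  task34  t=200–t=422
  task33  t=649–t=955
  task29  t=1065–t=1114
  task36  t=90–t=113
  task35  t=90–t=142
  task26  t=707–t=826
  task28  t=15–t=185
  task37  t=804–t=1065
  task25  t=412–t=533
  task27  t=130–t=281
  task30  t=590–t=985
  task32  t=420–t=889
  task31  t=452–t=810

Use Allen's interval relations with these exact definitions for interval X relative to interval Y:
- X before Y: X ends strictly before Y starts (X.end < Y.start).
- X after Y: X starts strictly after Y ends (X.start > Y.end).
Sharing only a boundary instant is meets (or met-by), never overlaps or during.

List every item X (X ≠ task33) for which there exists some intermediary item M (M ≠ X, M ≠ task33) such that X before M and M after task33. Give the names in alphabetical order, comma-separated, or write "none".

Target task33 = [t=649, t=955].
Intermediaries M with M after task33: task29.
Via task29 — items with X before task29: task25, task26, task27, task28, task30, task31, task32, task34, task35, task36.
Union: task25, task26, task27, task28, task30, task31, task32, task34, task35, task36.

task25, task26, task27, task28, task30, task31, task32, task34, task35, task36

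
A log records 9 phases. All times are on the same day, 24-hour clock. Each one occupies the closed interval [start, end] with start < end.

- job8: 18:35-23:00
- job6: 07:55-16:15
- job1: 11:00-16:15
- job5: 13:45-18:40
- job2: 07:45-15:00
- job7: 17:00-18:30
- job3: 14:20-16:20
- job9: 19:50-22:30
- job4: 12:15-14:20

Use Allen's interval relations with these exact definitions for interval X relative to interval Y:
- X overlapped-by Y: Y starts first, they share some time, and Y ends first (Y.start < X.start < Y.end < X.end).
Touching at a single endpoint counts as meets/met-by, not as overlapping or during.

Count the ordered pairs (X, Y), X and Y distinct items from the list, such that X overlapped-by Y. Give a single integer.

Checking all 72 ordered pairs for relation 'overlapped-by'; matching pairs in alphabetical order:
(job1, job2): job1 overlapped-by job2 ✓
(job3, job1): job3 overlapped-by job1 ✓
(job3, job2): job3 overlapped-by job2 ✓
(job3, job6): job3 overlapped-by job6 ✓
(job5, job1): job5 overlapped-by job1 ✓
(job5, job2): job5 overlapped-by job2 ✓
(job5, job4): job5 overlapped-by job4 ✓
(job5, job6): job5 overlapped-by job6 ✓
(job6, job2): job6 overlapped-by job2 ✓
(job8, job5): job8 overlapped-by job5 ✓
Count: 10.

10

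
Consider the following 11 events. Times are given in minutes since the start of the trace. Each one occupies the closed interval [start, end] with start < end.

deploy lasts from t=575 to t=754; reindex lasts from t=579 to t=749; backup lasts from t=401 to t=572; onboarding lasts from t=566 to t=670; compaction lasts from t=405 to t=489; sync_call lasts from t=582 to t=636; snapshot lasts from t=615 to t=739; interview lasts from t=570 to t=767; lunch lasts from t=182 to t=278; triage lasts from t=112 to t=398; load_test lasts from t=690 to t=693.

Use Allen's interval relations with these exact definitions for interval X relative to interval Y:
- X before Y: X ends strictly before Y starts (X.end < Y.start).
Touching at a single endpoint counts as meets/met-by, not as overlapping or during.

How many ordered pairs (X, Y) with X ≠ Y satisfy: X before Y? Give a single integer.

Checking all 110 ordered pairs for relation 'before'; matching pairs in alphabetical order:
(backup, deploy): backup before deploy ✓
(backup, load_test): backup before load_test ✓
(backup, reindex): backup before reindex ✓
(backup, snapshot): backup before snapshot ✓
(backup, sync_call): backup before sync_call ✓
(compaction, deploy): compaction before deploy ✓
(compaction, interview): compaction before interview ✓
(compaction, load_test): compaction before load_test ✓
(compaction, onboarding): compaction before onboarding ✓
(compaction, reindex): compaction before reindex ✓
(compaction, snapshot): compaction before snapshot ✓
(compaction, sync_call): compaction before sync_call ✓
(lunch, backup): lunch before backup ✓
(lunch, compaction): lunch before compaction ✓
(lunch, deploy): lunch before deploy ✓
(lunch, interview): lunch before interview ✓
(lunch, load_test): lunch before load_test ✓
(lunch, onboarding): lunch before onboarding ✓
(lunch, reindex): lunch before reindex ✓
(lunch, snapshot): lunch before snapshot ✓
(lunch, sync_call): lunch before sync_call ✓
(onboarding, load_test): onboarding before load_test ✓
(sync_call, load_test): sync_call before load_test ✓
(triage, backup): triage before backup ✓
... plus 8 further pairs not listed.
Count: 32.

32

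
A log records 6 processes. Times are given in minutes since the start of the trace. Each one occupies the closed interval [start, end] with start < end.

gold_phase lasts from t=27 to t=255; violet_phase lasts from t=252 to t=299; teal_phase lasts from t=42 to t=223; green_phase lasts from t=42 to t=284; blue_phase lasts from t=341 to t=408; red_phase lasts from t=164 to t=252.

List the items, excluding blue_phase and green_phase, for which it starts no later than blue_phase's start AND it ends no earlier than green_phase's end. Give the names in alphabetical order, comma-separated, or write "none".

Conditions: its start is no later than blue_phase's start (X.start <= t=341) AND its end is no earlier than green_phase's end (X.end >= t=284).
gold_phase: start t=27 <= t=341? ✓; end t=255 >= t=284? ✗ → no.
red_phase: start t=164 <= t=341? ✓; end t=252 >= t=284? ✗ → no.
teal_phase: start t=42 <= t=341? ✓; end t=223 >= t=284? ✗ → no.
violet_phase: start t=252 <= t=341? ✓; end t=299 >= t=284? ✓ → yes.
Result: violet_phase.

violet_phase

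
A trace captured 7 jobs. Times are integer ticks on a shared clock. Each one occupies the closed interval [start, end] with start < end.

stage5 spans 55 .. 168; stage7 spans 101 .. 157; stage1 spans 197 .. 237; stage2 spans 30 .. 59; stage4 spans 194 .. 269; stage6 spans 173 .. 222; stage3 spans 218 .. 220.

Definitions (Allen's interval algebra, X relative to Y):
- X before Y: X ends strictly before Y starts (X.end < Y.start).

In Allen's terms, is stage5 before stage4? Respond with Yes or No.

stage5 = [55, 168], stage4 = [194, 269].
Actual relation of stage5 to stage4: before.
Asked whether 'before' holds → Yes.

Yes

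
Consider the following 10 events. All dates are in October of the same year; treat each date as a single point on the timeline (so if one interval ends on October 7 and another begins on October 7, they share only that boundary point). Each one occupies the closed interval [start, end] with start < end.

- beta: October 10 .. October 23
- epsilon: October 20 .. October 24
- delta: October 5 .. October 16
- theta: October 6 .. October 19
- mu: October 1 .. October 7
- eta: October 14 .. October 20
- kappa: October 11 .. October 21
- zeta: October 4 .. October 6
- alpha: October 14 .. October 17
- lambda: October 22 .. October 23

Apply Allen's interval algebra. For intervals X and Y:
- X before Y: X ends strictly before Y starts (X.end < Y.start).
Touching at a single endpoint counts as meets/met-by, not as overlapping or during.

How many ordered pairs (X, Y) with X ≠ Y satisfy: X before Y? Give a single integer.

20

Checking all 90 ordered pairs for relation 'before'; matching pairs in alphabetical order:
(alpha, epsilon): alpha before epsilon ✓
(alpha, lambda): alpha before lambda ✓
(delta, epsilon): delta before epsilon ✓
(delta, lambda): delta before lambda ✓
(eta, lambda): eta before lambda ✓
(kappa, lambda): kappa before lambda ✓
(mu, alpha): mu before alpha ✓
(mu, beta): mu before beta ✓
(mu, epsilon): mu before epsilon ✓
(mu, eta): mu before eta ✓
(mu, kappa): mu before kappa ✓
(mu, lambda): mu before lambda ✓
(theta, epsilon): theta before epsilon ✓
(theta, lambda): theta before lambda ✓
(zeta, alpha): zeta before alpha ✓
(zeta, beta): zeta before beta ✓
(zeta, epsilon): zeta before epsilon ✓
(zeta, eta): zeta before eta ✓
(zeta, kappa): zeta before kappa ✓
(zeta, lambda): zeta before lambda ✓
Count: 20.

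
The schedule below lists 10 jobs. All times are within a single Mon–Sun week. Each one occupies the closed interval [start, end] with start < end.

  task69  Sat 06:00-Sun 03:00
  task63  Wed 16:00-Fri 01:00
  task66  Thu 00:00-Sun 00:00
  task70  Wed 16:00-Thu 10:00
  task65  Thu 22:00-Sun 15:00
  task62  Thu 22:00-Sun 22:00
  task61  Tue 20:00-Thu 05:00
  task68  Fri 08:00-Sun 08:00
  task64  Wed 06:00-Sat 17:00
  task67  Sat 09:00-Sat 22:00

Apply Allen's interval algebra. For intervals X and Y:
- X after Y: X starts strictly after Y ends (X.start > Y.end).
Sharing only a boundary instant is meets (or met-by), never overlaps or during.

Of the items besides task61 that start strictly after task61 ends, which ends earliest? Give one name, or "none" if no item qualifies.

task67

Target task61 = [Tue 20:00, Thu 05:00].
task62 [Thu 22:00, Sun 22:00] → after → candidate.
task63 [Wed 16:00, Fri 01:00] → overlapped-by → excluded.
task64 [Wed 06:00, Sat 17:00] → overlapped-by → excluded.
task65 [Thu 22:00, Sun 15:00] → after → candidate.
task66 [Thu 00:00, Sun 00:00] → overlapped-by → excluded.
task67 [Sat 09:00, Sat 22:00] → after → candidate.
task68 [Fri 08:00, Sun 08:00] → after → candidate.
task69 [Sat 06:00, Sun 03:00] → after → candidate.
task70 [Wed 16:00, Thu 10:00] → overlapped-by → excluded.
Among candidates, earliest end is Sat 22:00 → task67.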